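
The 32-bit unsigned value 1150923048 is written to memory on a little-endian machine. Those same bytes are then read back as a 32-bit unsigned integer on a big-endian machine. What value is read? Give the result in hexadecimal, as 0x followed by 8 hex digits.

1150923048 in 32-bit hexadecimal is 0x4499B128.
Stored little-endian, the bytes at ascending addresses are 28 B1 99 44.
Read back as big-endian, the last byte is least significant, giving 0x28B19944.

0x28B19944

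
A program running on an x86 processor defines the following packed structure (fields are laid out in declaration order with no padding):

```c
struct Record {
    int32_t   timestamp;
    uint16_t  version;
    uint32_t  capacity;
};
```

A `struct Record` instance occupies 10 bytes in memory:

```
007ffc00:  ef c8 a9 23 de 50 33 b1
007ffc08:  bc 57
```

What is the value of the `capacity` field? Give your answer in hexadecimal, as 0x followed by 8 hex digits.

`capacity` follows `timestamp` (4 B), `version` (2 B), so it starts at offset 4 + 2 = 6 and occupies 4 bytes.
Bytes at offsets 6..9: 33 B1 BC 57.
Little-endian stores the least-significant byte at the lowest address.
Reassemble most-significant byte first: 57 BC B1 33 → 0x57BCB133.

0x57BCB133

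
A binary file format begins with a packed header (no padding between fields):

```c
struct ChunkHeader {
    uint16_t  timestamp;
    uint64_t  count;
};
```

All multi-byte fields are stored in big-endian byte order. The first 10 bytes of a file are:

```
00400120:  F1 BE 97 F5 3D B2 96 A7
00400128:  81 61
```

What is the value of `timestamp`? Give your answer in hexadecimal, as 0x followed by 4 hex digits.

`timestamp` is the first field, at byte offset 0, occupying 2 bytes.
Bytes at offsets 0..1: F1 BE.
Big-endian stores the most-significant byte at the lowest address.
The bytes are already most-significant first: 0xF1BE.

0xF1BE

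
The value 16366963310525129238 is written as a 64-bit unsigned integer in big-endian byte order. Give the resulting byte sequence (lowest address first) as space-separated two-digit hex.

16366963310525129238 in hexadecimal, padded to 64 bits, is 0xE323226A3FB3A216.
Split into bytes (most-significant first): E3 23 22 6A 3F B3 A2 16.
In big-endian order the high byte comes first in memory.
So the memory order matches the most-significant-first order: E3 23 22 6A 3F B3 A2 16.

E3 23 22 6A 3F B3 A2 16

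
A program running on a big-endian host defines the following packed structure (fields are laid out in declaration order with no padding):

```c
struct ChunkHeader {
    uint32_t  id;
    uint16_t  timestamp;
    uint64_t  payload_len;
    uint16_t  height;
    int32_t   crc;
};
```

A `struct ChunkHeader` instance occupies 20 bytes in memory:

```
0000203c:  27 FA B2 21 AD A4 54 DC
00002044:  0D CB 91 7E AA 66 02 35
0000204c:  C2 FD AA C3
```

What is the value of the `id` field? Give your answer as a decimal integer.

670741025

`id` is the first field, at byte offset 0, occupying 4 bytes.
Bytes at offsets 0..3: 27 FA B2 21.
Big-endian: lowest address holds the most-significant byte.
The bytes are already most-significant first: 0x27FAB221.
0x27FAB221 = 670741025.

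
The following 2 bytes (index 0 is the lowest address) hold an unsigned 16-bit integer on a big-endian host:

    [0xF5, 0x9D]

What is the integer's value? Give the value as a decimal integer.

62877

Big-endian stores the most-significant byte at the lowest address.
The bytes are already most-significant first: 0xF59D.
0xF59D = 62877.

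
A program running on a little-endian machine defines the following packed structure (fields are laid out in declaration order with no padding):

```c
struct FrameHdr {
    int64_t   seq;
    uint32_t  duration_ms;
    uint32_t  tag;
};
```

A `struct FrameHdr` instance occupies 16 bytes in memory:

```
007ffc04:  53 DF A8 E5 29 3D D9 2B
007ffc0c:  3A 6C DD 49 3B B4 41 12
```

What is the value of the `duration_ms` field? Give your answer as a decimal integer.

1239247930

`duration_ms` follows `seq` (8 bytes), so it starts at byte offset 8 and occupies 4 bytes.
Bytes at offsets 8..11: 3A 6C DD 49.
In little-endian order the low byte comes first in memory.
Reassemble most-significant byte first: 49 DD 6C 3A → 0x49DD6C3A.
0x49DD6C3A = 1239247930.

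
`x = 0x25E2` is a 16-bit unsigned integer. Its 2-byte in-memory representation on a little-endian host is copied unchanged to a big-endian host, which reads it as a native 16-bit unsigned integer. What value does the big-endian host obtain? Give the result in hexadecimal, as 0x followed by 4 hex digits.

Stored little-endian, the bytes at ascending addresses are E2 25.
Read back as big-endian, the last byte is least significant, giving 0xE225.

0xE225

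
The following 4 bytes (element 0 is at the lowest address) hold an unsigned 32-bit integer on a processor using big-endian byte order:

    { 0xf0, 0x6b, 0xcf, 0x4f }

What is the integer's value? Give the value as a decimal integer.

4033597263

In big-endian order the high byte comes first in memory.
The bytes are already most-significant first: 0xF06BCF4F.
0xF06BCF4F = 4033597263.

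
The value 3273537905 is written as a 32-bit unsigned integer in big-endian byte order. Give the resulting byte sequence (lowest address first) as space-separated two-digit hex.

3273537905 in hexadecimal, padded to 32 bits, is 0xC31E3971.
Split into bytes (most-significant first): C3 1E 39 71.
Big-endian stores the most-significant byte at the lowest address.
So the memory order matches the most-significant-first order: C3 1E 39 71.

C3 1E 39 71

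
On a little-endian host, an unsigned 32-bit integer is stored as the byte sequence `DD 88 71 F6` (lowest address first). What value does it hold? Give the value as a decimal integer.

In little-endian order the low byte comes first in memory.
Reassemble most-significant byte first: F6 71 88 DD → 0xF67188DD.
0xF67188DD = 4134635741.

4134635741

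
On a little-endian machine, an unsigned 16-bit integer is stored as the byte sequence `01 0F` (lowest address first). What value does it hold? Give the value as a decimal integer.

3841

Little-endian: lowest address holds the least-significant byte.
Reassemble most-significant byte first: 0F 01 → 0x0F01.
0x0F01 = 3841.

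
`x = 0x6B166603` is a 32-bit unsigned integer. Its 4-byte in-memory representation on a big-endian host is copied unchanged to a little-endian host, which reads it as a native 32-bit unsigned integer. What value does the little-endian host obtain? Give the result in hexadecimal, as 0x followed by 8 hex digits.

0x0366166B

Stored big-endian, the bytes at ascending addresses are 6B 16 66 03.
Read back as little-endian, the first byte is least significant, giving 0x0366166B.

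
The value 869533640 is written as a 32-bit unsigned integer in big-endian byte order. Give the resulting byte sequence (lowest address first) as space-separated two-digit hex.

869533640 in hexadecimal, padded to 32 bits, is 0x33D407C8.
Split into bytes (most-significant first): 33 D4 07 C8.
Big-endian stores the most-significant byte at the lowest address.
So the memory order matches the most-significant-first order: 33 D4 07 C8.

33 D4 07 C8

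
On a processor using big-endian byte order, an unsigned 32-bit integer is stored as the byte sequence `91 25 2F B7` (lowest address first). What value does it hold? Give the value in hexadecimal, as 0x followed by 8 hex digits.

0x91252FB7

Big-endian: lowest address holds the most-significant byte.
The bytes are already most-significant first: 0x91252FB7.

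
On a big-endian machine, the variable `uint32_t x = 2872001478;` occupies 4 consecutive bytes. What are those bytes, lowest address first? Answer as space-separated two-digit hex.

AB 2F 43 C6

2872001478 in hexadecimal, padded to 32 bits, is 0xAB2F43C6.
Split into bytes (most-significant first): AB 2F 43 C6.
Big-endian: lowest address holds the most-significant byte.
So the memory order matches the most-significant-first order: AB 2F 43 C6.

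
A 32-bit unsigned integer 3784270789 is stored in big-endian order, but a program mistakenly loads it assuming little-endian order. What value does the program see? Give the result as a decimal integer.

3784270789 in 32-bit hexadecimal is 0xE18F63C5.
Stored big-endian, the bytes at ascending addresses are E1 8F 63 C5.
Read back as little-endian, the first byte is least significant, giving 0xC5638FE1.
0xC5638FE1 = 3311636449.

3311636449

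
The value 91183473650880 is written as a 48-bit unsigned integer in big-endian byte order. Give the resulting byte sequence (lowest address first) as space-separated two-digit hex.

91183473650880 in hexadecimal, padded to 48 bits, is 0x52EE4E8E6CC0.
Split into bytes (most-significant first): 52 EE 4E 8E 6C C0.
Big-endian stores the most-significant byte at the lowest address.
So the memory order matches the most-significant-first order: 52 EE 4E 8E 6C C0.

52 EE 4E 8E 6C C0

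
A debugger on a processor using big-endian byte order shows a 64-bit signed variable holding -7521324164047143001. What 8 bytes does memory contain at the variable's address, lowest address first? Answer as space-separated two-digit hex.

Two's complement of -7521324164047143001 in 64 bits: 7521324164047143001 = 0x68611C7A3E978059; invert → 0x979EE385C1687FA6; add 1 → 0x979EE385C1687FA7.
Split into bytes (most-significant first): 97 9E E3 85 C1 68 7F A7.
Big-endian stores the most-significant byte at the lowest address.
So the memory order matches the most-significant-first order: 97 9E E3 85 C1 68 7F A7.

97 9E E3 85 C1 68 7F A7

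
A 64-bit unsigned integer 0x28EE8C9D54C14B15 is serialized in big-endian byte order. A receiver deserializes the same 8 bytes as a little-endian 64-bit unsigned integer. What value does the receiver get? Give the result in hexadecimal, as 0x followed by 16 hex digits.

0x154BC1549D8CEE28

Stored big-endian, the bytes at ascending addresses are 28 EE 8C 9D 54 C1 4B 15.
Read back as little-endian, the first byte is least significant, giving 0x154BC1549D8CEE28.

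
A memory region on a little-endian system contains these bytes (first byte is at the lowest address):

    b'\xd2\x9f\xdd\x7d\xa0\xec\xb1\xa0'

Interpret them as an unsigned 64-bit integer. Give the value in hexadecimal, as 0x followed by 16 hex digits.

0xA0B1ECA07DDD9FD2

In little-endian order the low byte comes first in memory.
Reassemble most-significant byte first: A0 B1 EC A0 7D DD 9F D2 → 0xA0B1ECA07DDD9FD2.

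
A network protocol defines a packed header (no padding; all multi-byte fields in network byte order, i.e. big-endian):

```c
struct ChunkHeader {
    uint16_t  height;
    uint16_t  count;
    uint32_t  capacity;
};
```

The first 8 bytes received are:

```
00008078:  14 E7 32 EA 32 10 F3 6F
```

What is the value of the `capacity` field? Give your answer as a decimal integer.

`capacity` follows `height` (2 B), `count` (2 B), so it starts at offset 2 + 2 = 4 and occupies 4 bytes.
Bytes at offsets 4..7: 32 10 F3 6F.
In big-endian order the high byte comes first in memory.
The bytes are already most-significant first: 0x3210F36F.
0x3210F36F = 839971695.

839971695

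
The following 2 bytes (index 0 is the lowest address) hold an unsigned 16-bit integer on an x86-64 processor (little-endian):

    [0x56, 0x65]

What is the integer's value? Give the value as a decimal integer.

In little-endian order the low byte comes first in memory.
Reassemble most-significant byte first: 65 56 → 0x6556.
0x6556 = 25942.

25942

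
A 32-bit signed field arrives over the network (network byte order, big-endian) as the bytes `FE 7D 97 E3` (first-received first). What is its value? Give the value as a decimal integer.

-25323549

In big-endian order the high byte comes first in memory.
The bytes are already most-significant first: 0xFE7D97E3.
Top bit is set, so as a signed 32-bit value this is 0xFE7D97E3 − 2^32 = -25323549.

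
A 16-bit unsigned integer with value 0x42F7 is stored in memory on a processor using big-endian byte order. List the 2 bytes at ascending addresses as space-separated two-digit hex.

Split into bytes (most-significant first): 42 F7.
Big-endian stores the most-significant byte at the lowest address.
So the memory order matches the most-significant-first order: 42 F7.

42 F7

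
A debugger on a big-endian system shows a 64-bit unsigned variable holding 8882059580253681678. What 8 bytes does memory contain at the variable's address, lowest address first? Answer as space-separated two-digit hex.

8882059580253681678 in hexadecimal, padded to 64 bits, is 0x7B436A210AE0380E.
Split into bytes (most-significant first): 7B 43 6A 21 0A E0 38 0E.
Big-endian stores the most-significant byte at the lowest address.
So the memory order matches the most-significant-first order: 7B 43 6A 21 0A E0 38 0E.

7B 43 6A 21 0A E0 38 0E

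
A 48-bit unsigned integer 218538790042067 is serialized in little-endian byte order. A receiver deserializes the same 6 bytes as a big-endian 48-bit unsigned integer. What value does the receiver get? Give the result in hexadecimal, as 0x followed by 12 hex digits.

0xD339F386C2C6

218538790042067 in 48-bit hexadecimal is 0xC6C286F339D3.
Stored little-endian, the bytes at ascending addresses are D3 39 F3 86 C2 C6.
Read back as big-endian, the last byte is least significant, giving 0xD339F386C2C6.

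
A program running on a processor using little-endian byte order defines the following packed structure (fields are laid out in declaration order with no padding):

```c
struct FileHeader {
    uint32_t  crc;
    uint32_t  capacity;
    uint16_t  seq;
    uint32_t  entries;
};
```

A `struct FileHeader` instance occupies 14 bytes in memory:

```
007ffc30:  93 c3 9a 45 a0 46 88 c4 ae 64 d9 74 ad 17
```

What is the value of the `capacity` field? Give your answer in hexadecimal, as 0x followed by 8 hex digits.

0xC48846A0

`capacity` follows `crc` (4 bytes), so it starts at byte offset 4 and occupies 4 bytes.
Bytes at offsets 4..7: A0 46 88 C4.
Little-endian: lowest address holds the least-significant byte.
Reassemble most-significant byte first: C4 88 46 A0 → 0xC48846A0.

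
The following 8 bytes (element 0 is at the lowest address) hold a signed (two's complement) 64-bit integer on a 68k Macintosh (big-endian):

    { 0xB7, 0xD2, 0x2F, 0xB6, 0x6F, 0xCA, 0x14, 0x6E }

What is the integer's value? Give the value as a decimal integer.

Big-endian: lowest address holds the most-significant byte.
The bytes are already most-significant first: 0xB7D22FB66FCA146E.
Top bit is set, so as a signed 64-bit value this is 0xB7D22FB66FCA146E − 2^64 = -5201042159053433746.

-5201042159053433746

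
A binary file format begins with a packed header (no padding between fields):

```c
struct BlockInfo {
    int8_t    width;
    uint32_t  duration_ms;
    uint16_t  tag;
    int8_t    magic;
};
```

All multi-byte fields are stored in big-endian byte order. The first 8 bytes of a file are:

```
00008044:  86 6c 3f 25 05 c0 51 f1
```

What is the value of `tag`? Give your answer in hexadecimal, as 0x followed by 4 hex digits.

`tag` follows `width` (1 B), `duration_ms` (4 B), so it starts at offset 1 + 4 = 5 and occupies 2 bytes.
Bytes at offsets 5..6: C0 51.
Big-endian: lowest address holds the most-significant byte.
The bytes are already most-significant first: 0xC051.

0xC051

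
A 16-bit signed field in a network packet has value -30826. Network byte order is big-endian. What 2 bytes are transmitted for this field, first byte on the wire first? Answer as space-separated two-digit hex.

Two's complement of -30826 in 16 bits: 30826 = 0x786A; invert → 0x8795; add 1 → 0x8796.
Split into bytes (most-significant first): 87 96.
Big-endian stores the most-significant byte at the lowest address.
So the memory order matches the most-significant-first order: 87 96.

87 96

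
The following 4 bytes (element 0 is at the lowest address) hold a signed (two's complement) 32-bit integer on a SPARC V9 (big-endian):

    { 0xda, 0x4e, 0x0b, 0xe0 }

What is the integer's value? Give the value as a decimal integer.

-632419360

Big-endian stores the most-significant byte at the lowest address.
The bytes are already most-significant first: 0xDA4E0BE0.
Top bit is set, so as a signed 32-bit value this is 0xDA4E0BE0 − 2^32 = -632419360.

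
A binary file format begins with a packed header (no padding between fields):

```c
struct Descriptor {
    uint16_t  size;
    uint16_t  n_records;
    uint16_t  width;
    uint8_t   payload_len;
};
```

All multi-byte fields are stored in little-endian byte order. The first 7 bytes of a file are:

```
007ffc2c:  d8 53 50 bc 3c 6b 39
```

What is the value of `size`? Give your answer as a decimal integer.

21464

`size` is the first field, at byte offset 0, occupying 2 bytes.
Bytes at offsets 0..1: D8 53.
In little-endian order the low byte comes first in memory.
Reassemble most-significant byte first: 53 D8 → 0x53D8.
0x53D8 = 21464.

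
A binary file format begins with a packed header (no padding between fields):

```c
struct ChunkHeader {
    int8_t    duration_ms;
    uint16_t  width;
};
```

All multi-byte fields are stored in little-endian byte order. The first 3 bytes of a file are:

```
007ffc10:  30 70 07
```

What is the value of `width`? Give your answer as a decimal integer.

1904

`width` follows `duration_ms` (1 byte), so it starts at byte offset 1 and occupies 2 bytes.
Bytes at offsets 1..2: 70 07.
Little-endian: lowest address holds the least-significant byte.
Reassemble most-significant byte first: 07 70 → 0x0770.
0x0770 = 1904.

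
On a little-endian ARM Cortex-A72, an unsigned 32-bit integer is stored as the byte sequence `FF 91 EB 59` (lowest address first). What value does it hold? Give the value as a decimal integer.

In little-endian order the low byte comes first in memory.
Reassemble most-significant byte first: 59 EB 91 FF → 0x59EB91FF.
0x59EB91FF = 1508610559.

1508610559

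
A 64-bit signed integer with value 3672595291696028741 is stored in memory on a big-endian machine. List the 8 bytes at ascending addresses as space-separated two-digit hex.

32 F7 AD F5 A5 50 5C 45

3672595291696028741 in hexadecimal, padded to 64 bits, is 0x32F7ADF5A5505C45.
Split into bytes (most-significant first): 32 F7 AD F5 A5 50 5C 45.
In big-endian order the high byte comes first in memory.
So the memory order matches the most-significant-first order: 32 F7 AD F5 A5 50 5C 45.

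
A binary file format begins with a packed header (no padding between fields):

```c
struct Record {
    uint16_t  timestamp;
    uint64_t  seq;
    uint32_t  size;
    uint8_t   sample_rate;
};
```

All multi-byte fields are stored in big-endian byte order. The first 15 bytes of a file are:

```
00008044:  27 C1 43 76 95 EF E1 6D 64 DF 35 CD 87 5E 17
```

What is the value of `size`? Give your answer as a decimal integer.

`size` follows `timestamp` (2 B), `seq` (8 B), so it starts at offset 2 + 8 = 10 and occupies 4 bytes.
Bytes at offsets 10..13: 35 CD 87 5E.
In big-endian order the high byte comes first in memory.
The bytes are already most-significant first: 0x35CD875E.
0x35CD875E = 902661982.

902661982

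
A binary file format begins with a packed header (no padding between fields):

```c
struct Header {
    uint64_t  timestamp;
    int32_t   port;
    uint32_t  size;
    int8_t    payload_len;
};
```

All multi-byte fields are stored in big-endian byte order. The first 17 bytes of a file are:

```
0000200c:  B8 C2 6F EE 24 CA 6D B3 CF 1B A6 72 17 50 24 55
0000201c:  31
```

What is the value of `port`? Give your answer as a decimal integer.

`port` follows `timestamp` (8 bytes), so it starts at byte offset 8 and occupies 4 bytes.
Bytes at offsets 8..11: CF 1B A6 72.
Big-endian stores the most-significant byte at the lowest address.
The bytes are already most-significant first: 0xCF1BA672.
Top bit is set, so as a signed 32-bit value this is 0xCF1BA672 − 2^32 = -820271502.

-820271502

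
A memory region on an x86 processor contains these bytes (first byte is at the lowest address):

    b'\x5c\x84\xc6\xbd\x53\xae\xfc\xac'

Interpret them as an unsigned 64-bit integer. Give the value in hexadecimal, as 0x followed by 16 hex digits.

Little-endian: lowest address holds the least-significant byte.
Reassemble most-significant byte first: AC FC AE 53 BD C6 84 5C → 0xACFCAE53BDC6845C.

0xACFCAE53BDC6845C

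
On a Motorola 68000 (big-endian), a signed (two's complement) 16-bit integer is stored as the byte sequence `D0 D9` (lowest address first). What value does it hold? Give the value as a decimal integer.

Big-endian stores the most-significant byte at the lowest address.
The bytes are already most-significant first: 0xD0D9.
Top bit is set, so as a signed 16-bit value this is 0xD0D9 − 2^16 = -12071.

-12071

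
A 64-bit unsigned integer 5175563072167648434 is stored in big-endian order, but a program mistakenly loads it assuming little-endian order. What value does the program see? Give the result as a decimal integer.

5175563072167648434 in 64-bit hexadecimal is 0x47D34B315D2E9CB2.
Stored big-endian, the bytes at ascending addresses are 47 D3 4B 31 5D 2E 9C B2.
Read back as little-endian, the first byte is least significant, giving 0xB29C2E5D314BD347.
0xB29C2E5D314BD347 = 12870212812911924039.

12870212812911924039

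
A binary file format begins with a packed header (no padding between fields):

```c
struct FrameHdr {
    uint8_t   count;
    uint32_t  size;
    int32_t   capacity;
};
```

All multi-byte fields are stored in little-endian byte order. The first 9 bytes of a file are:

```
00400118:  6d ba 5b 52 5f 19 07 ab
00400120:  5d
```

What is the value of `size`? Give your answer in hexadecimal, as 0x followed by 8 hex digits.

0x5F525BBA

`size` follows `count` (1 byte), so it starts at byte offset 1 and occupies 4 bytes.
Bytes at offsets 1..4: BA 5B 52 5F.
Little-endian: lowest address holds the least-significant byte.
Reassemble most-significant byte first: 5F 52 5B BA → 0x5F525BBA.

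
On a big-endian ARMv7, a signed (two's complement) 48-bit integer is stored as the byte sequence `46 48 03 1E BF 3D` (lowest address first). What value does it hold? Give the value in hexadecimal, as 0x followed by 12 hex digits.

Big-endian: lowest address holds the most-significant byte.
The bytes are already most-significant first: 0x4648031EBF3D.

0x4648031EBF3D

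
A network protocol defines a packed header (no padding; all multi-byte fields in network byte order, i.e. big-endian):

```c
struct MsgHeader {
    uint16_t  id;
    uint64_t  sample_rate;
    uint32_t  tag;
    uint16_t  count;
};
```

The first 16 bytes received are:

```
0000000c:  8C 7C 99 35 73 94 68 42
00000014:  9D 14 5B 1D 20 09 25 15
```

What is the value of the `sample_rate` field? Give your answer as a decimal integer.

`sample_rate` follows `id` (2 bytes), so it starts at byte offset 2 and occupies 8 bytes.
Bytes at offsets 2..9: 99 35 73 94 68 42 9D 14.
Big-endian: lowest address holds the most-significant byte.
The bytes are already most-significant first: 0x9935739468429D14.
0x9935739468429D14 = 11039857142810189076.

11039857142810189076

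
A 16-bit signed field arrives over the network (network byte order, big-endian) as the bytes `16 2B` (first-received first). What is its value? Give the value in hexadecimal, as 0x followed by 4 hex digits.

0x162B

Big-endian stores the most-significant byte at the lowest address.
The bytes are already most-significant first: 0x162B.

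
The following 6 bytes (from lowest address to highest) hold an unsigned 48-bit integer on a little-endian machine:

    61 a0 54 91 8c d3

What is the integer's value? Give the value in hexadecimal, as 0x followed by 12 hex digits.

0xD38C9154A061

In little-endian order the low byte comes first in memory.
Reassemble most-significant byte first: D3 8C 91 54 A0 61 → 0xD38C9154A061.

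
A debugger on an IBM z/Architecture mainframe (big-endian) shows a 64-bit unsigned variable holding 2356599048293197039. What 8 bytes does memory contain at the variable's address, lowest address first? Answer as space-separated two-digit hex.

20 B4 52 59 3F 8A 24 EF

2356599048293197039 in hexadecimal, padded to 64 bits, is 0x20B452593F8A24EF.
Split into bytes (most-significant first): 20 B4 52 59 3F 8A 24 EF.
Big-endian stores the most-significant byte at the lowest address.
So the memory order matches the most-significant-first order: 20 B4 52 59 3F 8A 24 EF.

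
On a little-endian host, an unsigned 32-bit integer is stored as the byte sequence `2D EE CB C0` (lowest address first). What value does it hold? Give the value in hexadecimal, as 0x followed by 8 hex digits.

In little-endian order the low byte comes first in memory.
Reassemble most-significant byte first: C0 CB EE 2D → 0xC0CBEE2D.

0xC0CBEE2D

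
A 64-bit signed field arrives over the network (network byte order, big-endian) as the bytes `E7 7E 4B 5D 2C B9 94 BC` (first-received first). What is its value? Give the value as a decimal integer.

Big-endian: lowest address holds the most-significant byte.
The bytes are already most-significant first: 0xE77E4B5D2CB994BC.
Top bit is set, so as a signed 64-bit value this is 0xE77E4B5D2CB994BC − 2^64 = -1765891140328254276.

-1765891140328254276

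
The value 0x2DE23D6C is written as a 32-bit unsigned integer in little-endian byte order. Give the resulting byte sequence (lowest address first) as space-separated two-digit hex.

6C 3D E2 2D

Split into bytes (most-significant first): 2D E2 3D 6C.
Little-endian: lowest address holds the least-significant byte.
So at ascending addresses the bytes are 6C 3D E2 2D.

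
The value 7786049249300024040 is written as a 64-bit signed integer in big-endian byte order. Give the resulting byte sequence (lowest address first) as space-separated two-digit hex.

6C 0D 9A 8A 3C 39 8A E8

7786049249300024040 in hexadecimal, padded to 64 bits, is 0x6C0D9A8A3C398AE8.
Split into bytes (most-significant first): 6C 0D 9A 8A 3C 39 8A E8.
In big-endian order the high byte comes first in memory.
So the memory order matches the most-significant-first order: 6C 0D 9A 8A 3C 39 8A E8.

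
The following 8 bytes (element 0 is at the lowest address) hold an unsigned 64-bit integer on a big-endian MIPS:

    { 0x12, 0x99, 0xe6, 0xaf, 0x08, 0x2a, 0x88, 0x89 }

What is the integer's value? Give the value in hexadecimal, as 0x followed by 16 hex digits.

0x1299E6AF082A8889

Big-endian: lowest address holds the most-significant byte.
The bytes are already most-significant first: 0x1299E6AF082A8889.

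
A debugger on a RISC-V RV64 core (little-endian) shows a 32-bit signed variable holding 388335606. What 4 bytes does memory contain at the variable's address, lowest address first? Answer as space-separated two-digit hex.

388335606 in hexadecimal, padded to 32 bits, is 0x172587F6.
Split into bytes (most-significant first): 17 25 87 F6.
In little-endian order the low byte comes first in memory.
So at ascending addresses the bytes are F6 87 25 17.

F6 87 25 17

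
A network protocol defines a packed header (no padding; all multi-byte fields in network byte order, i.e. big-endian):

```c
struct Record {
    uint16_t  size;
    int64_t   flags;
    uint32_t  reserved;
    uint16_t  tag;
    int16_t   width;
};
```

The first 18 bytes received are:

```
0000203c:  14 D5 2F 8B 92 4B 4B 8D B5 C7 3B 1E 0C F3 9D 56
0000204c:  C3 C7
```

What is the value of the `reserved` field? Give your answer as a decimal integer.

991825139

`reserved` follows `size` (2 B), `flags` (8 B), so it starts at offset 2 + 8 = 10 and occupies 4 bytes.
Bytes at offsets 10..13: 3B 1E 0C F3.
Big-endian stores the most-significant byte at the lowest address.
The bytes are already most-significant first: 0x3B1E0CF3.
0x3B1E0CF3 = 991825139.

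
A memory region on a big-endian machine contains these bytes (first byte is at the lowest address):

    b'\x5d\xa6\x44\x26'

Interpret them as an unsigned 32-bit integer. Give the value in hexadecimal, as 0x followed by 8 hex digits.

In big-endian order the high byte comes first in memory.
The bytes are already most-significant first: 0x5DA64426.

0x5DA64426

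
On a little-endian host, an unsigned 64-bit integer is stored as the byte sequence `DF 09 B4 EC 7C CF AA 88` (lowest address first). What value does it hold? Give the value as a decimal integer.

Little-endian stores the least-significant byte at the lowest address.
Reassemble most-significant byte first: 88 AA CF 7C EC B4 09 DF → 0x88AACF7CECB409DF.
0x88AACF7CECB409DF = 9847911670653127135.

9847911670653127135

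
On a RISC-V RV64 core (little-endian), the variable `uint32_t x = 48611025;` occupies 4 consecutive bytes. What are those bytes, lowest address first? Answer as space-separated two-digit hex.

D1 BE E5 02

48611025 in hexadecimal, padded to 32 bits, is 0x02E5BED1.
Split into bytes (most-significant first): 02 E5 BE D1.
In little-endian order the low byte comes first in memory.
So at ascending addresses the bytes are D1 BE E5 02.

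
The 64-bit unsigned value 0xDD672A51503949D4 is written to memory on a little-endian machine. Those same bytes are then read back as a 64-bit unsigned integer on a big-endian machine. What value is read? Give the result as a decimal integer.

15296820626462500829

Stored little-endian, the bytes at ascending addresses are D4 49 39 50 51 2A 67 DD.
Read back as big-endian, the last byte is least significant, giving 0xD4493950512A67DD.
0xD4493950512A67DD = 15296820626462500829.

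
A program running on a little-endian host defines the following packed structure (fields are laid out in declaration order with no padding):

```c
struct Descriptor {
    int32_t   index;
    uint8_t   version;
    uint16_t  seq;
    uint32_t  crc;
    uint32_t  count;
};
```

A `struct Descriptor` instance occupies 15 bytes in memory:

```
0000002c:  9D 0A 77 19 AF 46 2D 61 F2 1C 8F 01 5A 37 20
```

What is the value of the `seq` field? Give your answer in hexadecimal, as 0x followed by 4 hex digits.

0x2D46

`seq` follows `index` (4 B), `version` (1 B), so it starts at offset 4 + 1 = 5 and occupies 2 bytes.
Bytes at offsets 5..6: 46 2D.
Little-endian stores the least-significant byte at the lowest address.
Reassemble most-significant byte first: 2D 46 → 0x2D46.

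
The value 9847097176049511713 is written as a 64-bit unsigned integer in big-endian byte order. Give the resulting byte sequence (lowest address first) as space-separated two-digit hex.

9847097176049511713 in hexadecimal, padded to 64 bits, is 0x88A7EAB59F2EED21.
Split into bytes (most-significant first): 88 A7 EA B5 9F 2E ED 21.
Big-endian: lowest address holds the most-significant byte.
So the memory order matches the most-significant-first order: 88 A7 EA B5 9F 2E ED 21.

88 A7 EA B5 9F 2E ED 21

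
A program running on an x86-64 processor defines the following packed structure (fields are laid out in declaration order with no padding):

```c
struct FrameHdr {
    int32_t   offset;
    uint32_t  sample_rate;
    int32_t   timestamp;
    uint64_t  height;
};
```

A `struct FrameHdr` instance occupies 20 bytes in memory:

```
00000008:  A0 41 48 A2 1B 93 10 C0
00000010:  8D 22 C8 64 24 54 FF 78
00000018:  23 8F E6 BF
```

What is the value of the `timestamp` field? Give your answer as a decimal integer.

`timestamp` follows `offset` (4 B), `sample_rate` (4 B), so it starts at offset 4 + 4 = 8 and occupies 4 bytes.
Bytes at offsets 8..11: 8D 22 C8 64.
Little-endian stores the least-significant byte at the lowest address.
Reassemble most-significant byte first: 64 C8 22 8D → 0x64C8228D.
0x64C8228D = 1690837645.

1690837645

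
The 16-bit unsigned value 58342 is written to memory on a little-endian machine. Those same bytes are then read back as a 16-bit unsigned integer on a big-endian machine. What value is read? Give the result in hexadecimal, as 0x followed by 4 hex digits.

0xE6E3

58342 in 16-bit hexadecimal is 0xE3E6.
Stored little-endian, the bytes at ascending addresses are E6 E3.
Read back as big-endian, the last byte is least significant, giving 0xE6E3.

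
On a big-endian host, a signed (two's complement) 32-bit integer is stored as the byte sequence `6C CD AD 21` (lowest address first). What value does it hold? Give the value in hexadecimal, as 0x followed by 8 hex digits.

0x6CCDAD21

Big-endian stores the most-significant byte at the lowest address.
The bytes are already most-significant first: 0x6CCDAD21.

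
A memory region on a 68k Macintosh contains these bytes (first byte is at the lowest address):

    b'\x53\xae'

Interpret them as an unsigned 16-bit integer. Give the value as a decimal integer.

In big-endian order the high byte comes first in memory.
The bytes are already most-significant first: 0x53AE.
0x53AE = 21422.

21422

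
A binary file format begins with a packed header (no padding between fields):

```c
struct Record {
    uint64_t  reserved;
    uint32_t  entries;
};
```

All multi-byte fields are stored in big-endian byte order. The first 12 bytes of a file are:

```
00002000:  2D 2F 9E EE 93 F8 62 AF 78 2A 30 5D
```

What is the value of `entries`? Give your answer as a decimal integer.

2016030813

`entries` follows `reserved` (8 bytes), so it starts at byte offset 8 and occupies 4 bytes.
Bytes at offsets 8..11: 78 2A 30 5D.
In big-endian order the high byte comes first in memory.
The bytes are already most-significant first: 0x782A305D.
0x782A305D = 2016030813.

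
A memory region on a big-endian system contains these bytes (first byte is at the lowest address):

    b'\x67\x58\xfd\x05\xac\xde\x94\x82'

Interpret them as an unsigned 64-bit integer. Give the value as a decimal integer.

7446980184674047106

Big-endian: lowest address holds the most-significant byte.
The bytes are already most-significant first: 0x6758FD05ACDE9482.
0x6758FD05ACDE9482 = 7446980184674047106.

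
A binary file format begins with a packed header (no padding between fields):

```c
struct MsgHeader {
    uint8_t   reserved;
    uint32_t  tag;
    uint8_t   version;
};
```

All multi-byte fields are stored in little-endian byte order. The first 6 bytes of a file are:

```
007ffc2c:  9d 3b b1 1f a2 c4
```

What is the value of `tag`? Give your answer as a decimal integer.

2719985979

`tag` follows `reserved` (1 byte), so it starts at byte offset 1 and occupies 4 bytes.
Bytes at offsets 1..4: 3B B1 1F A2.
Little-endian stores the least-significant byte at the lowest address.
Reassemble most-significant byte first: A2 1F B1 3B → 0xA21FB13B.
0xA21FB13B = 2719985979.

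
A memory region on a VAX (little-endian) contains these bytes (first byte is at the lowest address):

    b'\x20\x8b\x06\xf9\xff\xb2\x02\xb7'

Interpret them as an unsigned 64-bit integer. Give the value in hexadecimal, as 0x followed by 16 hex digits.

Little-endian: lowest address holds the least-significant byte.
Reassemble most-significant byte first: B7 02 B2 FF F9 06 8B 20 → 0xB702B2FFF9068B20.

0xB702B2FFF9068B20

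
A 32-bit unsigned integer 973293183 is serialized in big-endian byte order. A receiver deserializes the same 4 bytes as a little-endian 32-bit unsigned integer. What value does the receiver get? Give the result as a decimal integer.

2135294778

973293183 in 32-bit hexadecimal is 0x3A03467F.
Stored big-endian, the bytes at ascending addresses are 3A 03 46 7F.
Read back as little-endian, the first byte is least significant, giving 0x7F46033A.
0x7F46033A = 2135294778.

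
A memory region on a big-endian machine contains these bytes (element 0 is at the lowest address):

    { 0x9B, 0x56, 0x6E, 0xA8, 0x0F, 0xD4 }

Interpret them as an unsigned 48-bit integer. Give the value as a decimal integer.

170795526000596

Big-endian: lowest address holds the most-significant byte.
The bytes are already most-significant first: 0x9B566EA80FD4.
0x9B566EA80FD4 = 170795526000596.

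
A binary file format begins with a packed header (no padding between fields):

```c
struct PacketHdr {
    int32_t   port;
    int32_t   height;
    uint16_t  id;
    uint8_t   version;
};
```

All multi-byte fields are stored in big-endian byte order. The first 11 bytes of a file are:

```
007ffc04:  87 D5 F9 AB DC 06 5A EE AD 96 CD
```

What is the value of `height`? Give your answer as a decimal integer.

`height` follows `port` (4 bytes), so it starts at byte offset 4 and occupies 4 bytes.
Bytes at offsets 4..7: DC 06 5A EE.
Big-endian: lowest address holds the most-significant byte.
The bytes are already most-significant first: 0xDC065AEE.
Top bit is set, so as a signed 32-bit value this is 0xDC065AEE − 2^32 = -603563282.

-603563282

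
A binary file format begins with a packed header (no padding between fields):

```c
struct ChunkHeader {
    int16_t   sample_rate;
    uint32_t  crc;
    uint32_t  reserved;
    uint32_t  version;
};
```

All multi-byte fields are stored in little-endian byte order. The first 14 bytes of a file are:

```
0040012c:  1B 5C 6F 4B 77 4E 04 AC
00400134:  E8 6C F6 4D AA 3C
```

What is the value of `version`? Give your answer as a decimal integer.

`version` follows `sample_rate` (2 B), `crc` (4 B), `reserved` (4 B), so it starts at offset 2 + 4 + 4 = 10 and occupies 4 bytes.
Bytes at offsets 10..13: F6 4D AA 3C.
Little-endian: lowest address holds the least-significant byte.
Reassemble most-significant byte first: 3C AA 4D F6 → 0x3CAA4DF6.
0x3CAA4DF6 = 1017794038.

1017794038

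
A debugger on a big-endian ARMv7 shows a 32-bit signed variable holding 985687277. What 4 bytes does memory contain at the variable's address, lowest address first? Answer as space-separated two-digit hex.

3A C0 64 ED

985687277 in hexadecimal, padded to 32 bits, is 0x3AC064ED.
Split into bytes (most-significant first): 3A C0 64 ED.
Big-endian: lowest address holds the most-significant byte.
So the memory order matches the most-significant-first order: 3A C0 64 ED.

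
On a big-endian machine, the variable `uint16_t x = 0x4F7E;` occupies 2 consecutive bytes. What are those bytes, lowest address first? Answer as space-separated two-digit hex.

Split into bytes (most-significant first): 4F 7E.
Big-endian: lowest address holds the most-significant byte.
So the memory order matches the most-significant-first order: 4F 7E.

4F 7E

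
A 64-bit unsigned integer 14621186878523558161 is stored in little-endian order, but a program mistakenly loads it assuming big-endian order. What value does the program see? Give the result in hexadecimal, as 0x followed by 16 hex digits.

0x11C9FFE8FFE3E8CA

14621186878523558161 in 64-bit hexadecimal is 0xCAE8E3FFE8FFC911.
Stored little-endian, the bytes at ascending addresses are 11 C9 FF E8 FF E3 E8 CA.
Read back as big-endian, the last byte is least significant, giving 0x11C9FFE8FFE3E8CA.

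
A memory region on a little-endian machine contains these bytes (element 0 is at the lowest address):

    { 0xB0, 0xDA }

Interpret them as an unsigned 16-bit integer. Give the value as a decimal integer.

In little-endian order the low byte comes first in memory.
Reassemble most-significant byte first: DA B0 → 0xDAB0.
0xDAB0 = 55984.

55984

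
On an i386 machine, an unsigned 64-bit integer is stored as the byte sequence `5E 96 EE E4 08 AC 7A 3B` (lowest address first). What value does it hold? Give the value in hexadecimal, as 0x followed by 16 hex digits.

Little-endian: lowest address holds the least-significant byte.
Reassemble most-significant byte first: 3B 7A AC 08 E4 EE 96 5E → 0x3B7AAC08E4EE965E.

0x3B7AAC08E4EE965E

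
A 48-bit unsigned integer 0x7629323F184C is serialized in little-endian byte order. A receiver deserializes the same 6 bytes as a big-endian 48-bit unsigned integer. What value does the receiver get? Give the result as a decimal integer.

Stored little-endian, the bytes at ascending addresses are 4C 18 3F 32 29 76.
Read back as big-endian, the last byte is least significant, giving 0x4C183F322976.
0x4C183F322976 = 83667023178102.

83667023178102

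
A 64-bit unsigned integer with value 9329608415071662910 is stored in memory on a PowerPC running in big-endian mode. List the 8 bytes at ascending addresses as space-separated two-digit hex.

81 79 6D 6C 51 D7 73 3E

9329608415071662910 in hexadecimal, padded to 64 bits, is 0x81796D6C51D7733E.
Split into bytes (most-significant first): 81 79 6D 6C 51 D7 73 3E.
Big-endian stores the most-significant byte at the lowest address.
So the memory order matches the most-significant-first order: 81 79 6D 6C 51 D7 73 3E.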